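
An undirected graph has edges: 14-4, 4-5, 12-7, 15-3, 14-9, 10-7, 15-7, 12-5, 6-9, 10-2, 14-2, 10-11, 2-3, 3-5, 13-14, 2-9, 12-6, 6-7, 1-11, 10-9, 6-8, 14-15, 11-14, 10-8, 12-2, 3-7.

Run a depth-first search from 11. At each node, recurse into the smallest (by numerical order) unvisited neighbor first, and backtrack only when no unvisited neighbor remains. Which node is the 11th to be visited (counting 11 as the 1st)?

Visit 11
11 → 1
11 → 10
10 → 2
2 → 3
3 → 5
5 → 4
4 → 14
14 → 9
9 → 6
6 → 7
7 → 12
7 → 15
6 → 8
14 → 13

Visit order: 11, 1, 10, 2, 3, 5, 4, 14, 9, 6, 7, 12, 15, 8, 13

7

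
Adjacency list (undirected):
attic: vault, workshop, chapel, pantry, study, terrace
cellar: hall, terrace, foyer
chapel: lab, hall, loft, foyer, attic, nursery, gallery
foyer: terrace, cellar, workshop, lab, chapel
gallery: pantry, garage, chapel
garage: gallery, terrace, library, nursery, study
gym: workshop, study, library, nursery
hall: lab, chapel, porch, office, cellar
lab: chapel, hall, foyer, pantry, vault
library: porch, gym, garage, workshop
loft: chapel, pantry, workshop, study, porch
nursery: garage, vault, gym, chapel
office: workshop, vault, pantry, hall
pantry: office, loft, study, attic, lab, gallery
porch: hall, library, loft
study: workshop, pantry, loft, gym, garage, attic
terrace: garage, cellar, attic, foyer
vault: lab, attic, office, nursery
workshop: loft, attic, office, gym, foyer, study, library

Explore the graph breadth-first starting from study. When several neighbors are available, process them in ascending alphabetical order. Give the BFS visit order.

study attic garage gym loft pantry workshop chapel terrace vault gallery library nursery porch lab office foyer hall cellar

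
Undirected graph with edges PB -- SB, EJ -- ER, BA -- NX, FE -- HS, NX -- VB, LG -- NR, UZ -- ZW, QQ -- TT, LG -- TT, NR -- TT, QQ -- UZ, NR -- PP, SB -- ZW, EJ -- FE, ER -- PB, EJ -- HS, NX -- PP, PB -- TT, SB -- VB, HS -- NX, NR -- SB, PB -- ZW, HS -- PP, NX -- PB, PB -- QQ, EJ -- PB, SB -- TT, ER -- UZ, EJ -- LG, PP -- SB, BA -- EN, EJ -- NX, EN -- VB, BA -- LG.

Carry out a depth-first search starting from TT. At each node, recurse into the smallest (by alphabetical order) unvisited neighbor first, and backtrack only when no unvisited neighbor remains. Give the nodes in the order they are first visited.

TT -> LG -> BA -> EN -> VB -> NX -> EJ -> ER -> PB -> QQ -> UZ -> ZW -> SB -> NR -> PP -> HS -> FE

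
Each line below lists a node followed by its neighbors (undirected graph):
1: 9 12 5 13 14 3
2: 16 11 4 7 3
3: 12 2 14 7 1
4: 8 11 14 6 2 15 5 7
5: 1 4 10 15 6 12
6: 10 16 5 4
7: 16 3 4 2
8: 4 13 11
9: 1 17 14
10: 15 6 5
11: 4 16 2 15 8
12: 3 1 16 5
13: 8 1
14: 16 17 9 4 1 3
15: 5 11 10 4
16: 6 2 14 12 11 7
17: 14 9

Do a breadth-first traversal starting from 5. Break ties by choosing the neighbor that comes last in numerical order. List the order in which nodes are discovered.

5 -> 15 -> 12 -> 10 -> 6 -> 4 -> 1 -> 11 -> 16 -> 3 -> 14 -> 8 -> 7 -> 2 -> 13 -> 9 -> 17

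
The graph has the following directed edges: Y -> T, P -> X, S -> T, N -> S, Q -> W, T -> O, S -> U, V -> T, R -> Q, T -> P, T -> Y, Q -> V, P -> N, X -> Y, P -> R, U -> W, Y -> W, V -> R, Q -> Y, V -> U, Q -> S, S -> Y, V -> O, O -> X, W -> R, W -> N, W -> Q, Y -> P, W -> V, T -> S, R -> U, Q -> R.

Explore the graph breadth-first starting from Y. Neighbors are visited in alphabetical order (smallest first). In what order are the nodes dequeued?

Visit Y; enqueue P, T, W → queue [P, T, W]
Visit P; enqueue N, R, X → queue [T, W, N, R, X]
Visit T; enqueue O, S → queue [W, N, R, X, O, S]
Visit W; enqueue Q, V → queue [N, R, X, O, S, Q, V]
Visit N → queue [R, X, O, S, Q, V]
Visit R; enqueue U → queue [X, O, S, Q, V, U]
Visit X → queue [O, S, Q, V, U]
Visit O → queue [S, Q, V, U]
Visit S → queue [Q, V, U]
Visit Q → queue [V, U]
Visit V → queue [U]
Visit U → queue []

Y → P → T → W → N → R → X → O → S → Q → V → U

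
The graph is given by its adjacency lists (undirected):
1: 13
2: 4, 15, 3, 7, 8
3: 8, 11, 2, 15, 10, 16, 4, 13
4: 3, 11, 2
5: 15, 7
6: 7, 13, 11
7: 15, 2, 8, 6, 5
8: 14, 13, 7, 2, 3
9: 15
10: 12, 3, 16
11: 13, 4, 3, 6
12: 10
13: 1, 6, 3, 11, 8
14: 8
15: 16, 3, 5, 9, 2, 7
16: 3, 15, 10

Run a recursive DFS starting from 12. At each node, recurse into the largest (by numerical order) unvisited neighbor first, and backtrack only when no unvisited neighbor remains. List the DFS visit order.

Visit 12
12 → 10
10 → 16
16 → 15
15 → 9
15 → 7
7 → 8
8 → 14
8 → 13
13 → 11
11 → 6
11 → 4
4 → 3
3 → 2
13 → 1
7 → 5

12 → 10 → 16 → 15 → 9 → 7 → 8 → 14 → 13 → 11 → 6 → 4 → 3 → 2 → 1 → 5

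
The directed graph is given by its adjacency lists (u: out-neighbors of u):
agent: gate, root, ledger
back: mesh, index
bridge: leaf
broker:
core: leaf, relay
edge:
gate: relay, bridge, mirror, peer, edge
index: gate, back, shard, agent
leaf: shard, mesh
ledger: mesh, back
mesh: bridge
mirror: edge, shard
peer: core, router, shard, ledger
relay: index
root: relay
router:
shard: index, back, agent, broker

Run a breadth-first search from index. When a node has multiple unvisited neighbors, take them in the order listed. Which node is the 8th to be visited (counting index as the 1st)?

mirror

Visit index; enqueue gate, back, shard, agent → queue [gate, back, shard, agent]
Visit gate; enqueue relay, bridge, mirror, peer, edge → queue [back, shard, agent, relay, bridge, mirror, peer, edge]
Visit back; enqueue mesh → queue [shard, agent, relay, bridge, mirror, peer, edge, mesh]
Visit shard; enqueue broker → queue [agent, relay, bridge, mirror, peer, edge, mesh, broker]
Visit agent; enqueue root, ledger → queue [relay, bridge, mirror, peer, edge, mesh, broker, root, ledger]
Visit relay → queue [bridge, mirror, peer, edge, mesh, broker, root, ledger]
Visit bridge; enqueue leaf → queue [mirror, peer, edge, mesh, broker, root, ledger, leaf]
Visit mirror → queue [peer, edge, mesh, broker, root, ledger, leaf]
Visit peer; enqueue core, router → queue [edge, mesh, broker, root, ledger, leaf, core, router]
Visit edge → queue [mesh, broker, root, ledger, leaf, core, router]
Visit mesh → queue [broker, root, ledger, leaf, core, router]
Visit broker → queue [root, ledger, leaf, core, router]
Visit root → queue [ledger, leaf, core, router]
Visit ledger → queue [leaf, core, router]
Visit leaf → queue [core, router]
Visit core → queue [router]
Visit router → queue []

Visit order: index, gate, back, shard, agent, relay, bridge, mirror, peer, edge, mesh, broker, root, ledger, leaf, core, router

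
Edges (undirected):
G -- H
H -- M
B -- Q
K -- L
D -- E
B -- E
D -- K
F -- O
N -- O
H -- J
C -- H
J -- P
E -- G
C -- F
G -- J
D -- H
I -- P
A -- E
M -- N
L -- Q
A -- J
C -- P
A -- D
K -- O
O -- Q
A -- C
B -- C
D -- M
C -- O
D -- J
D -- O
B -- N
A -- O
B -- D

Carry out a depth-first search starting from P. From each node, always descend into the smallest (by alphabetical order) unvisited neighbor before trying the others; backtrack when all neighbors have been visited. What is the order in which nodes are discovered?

Visit P
P → C
C → A
A → D
D → B
B → E
E → G
G → H
H → J
H → M
M → N
N → O
O → F
O → K
K → L
L → Q
P → I

P, C, A, D, B, E, G, H, J, M, N, O, F, K, L, Q, I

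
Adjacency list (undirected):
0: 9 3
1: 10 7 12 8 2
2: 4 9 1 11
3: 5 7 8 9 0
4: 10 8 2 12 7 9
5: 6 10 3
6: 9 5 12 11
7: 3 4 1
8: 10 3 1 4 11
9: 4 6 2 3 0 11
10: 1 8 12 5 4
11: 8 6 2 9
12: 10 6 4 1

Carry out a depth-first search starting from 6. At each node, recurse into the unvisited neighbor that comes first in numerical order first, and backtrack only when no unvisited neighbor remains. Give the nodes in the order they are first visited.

6 → 5 → 3 → 0 → 9 → 2 → 1 → 7 → 4 → 8 → 10 → 12 → 11

Visit 6
6 → 5
5 → 3
3 → 0
0 → 9
9 → 2
2 → 1
1 → 7
7 → 4
4 → 8
8 → 10
10 → 12
8 → 11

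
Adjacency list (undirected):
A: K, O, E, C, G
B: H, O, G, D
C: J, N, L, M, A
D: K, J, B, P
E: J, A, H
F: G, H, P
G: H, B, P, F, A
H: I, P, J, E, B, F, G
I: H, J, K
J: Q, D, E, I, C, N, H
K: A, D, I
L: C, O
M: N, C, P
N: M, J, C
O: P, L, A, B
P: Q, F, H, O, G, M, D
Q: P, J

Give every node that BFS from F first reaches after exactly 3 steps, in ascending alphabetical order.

C, K, L, N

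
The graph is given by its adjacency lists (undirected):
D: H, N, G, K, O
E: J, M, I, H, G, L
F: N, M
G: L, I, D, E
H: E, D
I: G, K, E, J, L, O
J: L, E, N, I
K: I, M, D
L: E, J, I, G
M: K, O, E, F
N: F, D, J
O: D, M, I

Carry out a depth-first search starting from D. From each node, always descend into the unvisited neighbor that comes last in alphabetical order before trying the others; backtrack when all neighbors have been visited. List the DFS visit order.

Visit D
D → O
O → M
M → K
K → I
I → L
L → J
J → N
N → F
J → E
E → H
E → G

D, O, M, K, I, L, J, N, F, E, H, G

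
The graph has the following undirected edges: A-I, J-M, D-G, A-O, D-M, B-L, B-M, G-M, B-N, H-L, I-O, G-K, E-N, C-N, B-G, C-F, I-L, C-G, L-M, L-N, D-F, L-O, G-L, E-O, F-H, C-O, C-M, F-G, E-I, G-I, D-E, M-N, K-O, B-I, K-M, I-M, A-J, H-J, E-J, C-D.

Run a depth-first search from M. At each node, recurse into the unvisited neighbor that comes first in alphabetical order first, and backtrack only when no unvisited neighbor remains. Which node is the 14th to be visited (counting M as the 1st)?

Visit M
M → B
B → G
G → C
C → D
D → E
E → I
I → A
A → J
J → H
H → F
H → L
L → N
L → O
O → K

Visit order: M, B, G, C, D, E, I, A, J, H, F, L, N, O, K

O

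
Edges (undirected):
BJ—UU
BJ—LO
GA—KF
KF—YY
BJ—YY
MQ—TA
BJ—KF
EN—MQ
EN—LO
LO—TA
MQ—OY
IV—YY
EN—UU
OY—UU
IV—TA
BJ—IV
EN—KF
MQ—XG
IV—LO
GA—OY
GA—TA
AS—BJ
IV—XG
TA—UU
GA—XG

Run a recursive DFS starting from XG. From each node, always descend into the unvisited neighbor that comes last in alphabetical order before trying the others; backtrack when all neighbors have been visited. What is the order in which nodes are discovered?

XG, MQ, TA, UU, OY, GA, KF, YY, IV, LO, EN, BJ, AS

Visit XG
XG → MQ
MQ → TA
TA → UU
UU → OY
OY → GA
GA → KF
KF → YY
YY → IV
IV → LO
LO → EN
LO → BJ
BJ → AS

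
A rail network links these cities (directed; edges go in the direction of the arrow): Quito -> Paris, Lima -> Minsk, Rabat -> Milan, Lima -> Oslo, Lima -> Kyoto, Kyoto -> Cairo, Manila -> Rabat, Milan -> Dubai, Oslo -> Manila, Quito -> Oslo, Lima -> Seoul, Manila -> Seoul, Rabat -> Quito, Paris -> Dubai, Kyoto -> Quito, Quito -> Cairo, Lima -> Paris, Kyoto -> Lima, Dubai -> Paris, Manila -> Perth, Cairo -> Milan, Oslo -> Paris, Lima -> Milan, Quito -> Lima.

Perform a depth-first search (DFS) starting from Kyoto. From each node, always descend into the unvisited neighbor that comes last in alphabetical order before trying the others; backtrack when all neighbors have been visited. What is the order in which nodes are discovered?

Visit Kyoto
Kyoto → Quito
Quito → Paris
Paris → Dubai
Quito → Oslo
Oslo → Manila
Manila → Seoul
Manila → Rabat
Rabat → Milan
Manila → Perth
Quito → Lima
Lima → Minsk
Quito → Cairo

Kyoto → Quito → Paris → Dubai → Oslo → Manila → Seoul → Rabat → Milan → Perth → Lima → Minsk → Cairo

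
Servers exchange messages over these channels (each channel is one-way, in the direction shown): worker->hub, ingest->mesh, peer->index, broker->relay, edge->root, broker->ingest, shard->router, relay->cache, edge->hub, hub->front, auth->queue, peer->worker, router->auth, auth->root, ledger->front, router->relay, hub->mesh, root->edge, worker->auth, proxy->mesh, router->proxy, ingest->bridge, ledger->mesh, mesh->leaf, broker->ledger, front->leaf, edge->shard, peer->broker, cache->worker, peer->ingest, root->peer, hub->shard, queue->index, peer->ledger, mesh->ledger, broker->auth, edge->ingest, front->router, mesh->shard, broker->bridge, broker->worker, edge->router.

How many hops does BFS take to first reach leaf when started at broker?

Level 0: broker
Level 1: auth, bridge, ingest, ledger, relay, worker
Level 2: cache, front, hub, mesh, queue, root
Level 3: edge, index, leaf, peer, router, shard
Level 4: proxy
leaf first appears at level 3.

3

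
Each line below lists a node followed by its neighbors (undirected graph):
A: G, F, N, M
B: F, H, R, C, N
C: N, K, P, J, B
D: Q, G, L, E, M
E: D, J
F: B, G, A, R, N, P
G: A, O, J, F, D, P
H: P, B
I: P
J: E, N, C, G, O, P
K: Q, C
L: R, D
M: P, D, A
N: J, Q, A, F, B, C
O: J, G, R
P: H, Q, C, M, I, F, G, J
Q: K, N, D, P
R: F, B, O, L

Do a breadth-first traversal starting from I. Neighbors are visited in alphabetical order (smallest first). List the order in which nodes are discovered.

Visit I; enqueue P → queue [P]
Visit P; enqueue C, F, G, H, J, M, Q → queue [C, F, G, H, J, M, Q]
Visit C; enqueue B, K, N → queue [F, G, H, J, M, Q, B, K, N]
Visit F; enqueue A, R → queue [G, H, J, M, Q, B, K, N, A, R]
Visit G; enqueue D, O → queue [H, J, M, Q, B, K, N, A, R, D, O]
Visit H → queue [J, M, Q, B, K, N, A, R, D, O]
Visit J; enqueue E → queue [M, Q, B, K, N, A, R, D, O, E]
Visit M → queue [Q, B, K, N, A, R, D, O, E]
Visit Q → queue [B, K, N, A, R, D, O, E]
Visit B → queue [K, N, A, R, D, O, E]
Visit K → queue [N, A, R, D, O, E]
Visit N → queue [A, R, D, O, E]
Visit A → queue [R, D, O, E]
Visit R; enqueue L → queue [D, O, E, L]
Visit D → queue [O, E, L]
Visit O → queue [E, L]
Visit E → queue [L]
Visit L → queue []

I, P, C, F, G, H, J, M, Q, B, K, N, A, R, D, O, E, L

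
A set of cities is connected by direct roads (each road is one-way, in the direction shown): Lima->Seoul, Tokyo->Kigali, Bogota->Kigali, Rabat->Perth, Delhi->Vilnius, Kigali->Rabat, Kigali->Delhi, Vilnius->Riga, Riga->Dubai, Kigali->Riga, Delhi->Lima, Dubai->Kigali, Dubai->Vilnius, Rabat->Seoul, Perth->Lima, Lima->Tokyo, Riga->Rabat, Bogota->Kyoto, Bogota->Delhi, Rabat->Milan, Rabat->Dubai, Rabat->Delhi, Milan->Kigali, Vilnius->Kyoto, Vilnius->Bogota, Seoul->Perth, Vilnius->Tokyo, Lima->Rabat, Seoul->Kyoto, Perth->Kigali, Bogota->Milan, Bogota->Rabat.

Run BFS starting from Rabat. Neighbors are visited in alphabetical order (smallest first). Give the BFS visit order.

Rabat, Delhi, Dubai, Milan, Perth, Seoul, Lima, Vilnius, Kigali, Kyoto, Tokyo, Bogota, Riga

Visit Rabat; enqueue Delhi, Dubai, Milan, Perth, Seoul → queue [Delhi, Dubai, Milan, Perth, Seoul]
Visit Delhi; enqueue Lima, Vilnius → queue [Dubai, Milan, Perth, Seoul, Lima, Vilnius]
Visit Dubai; enqueue Kigali → queue [Milan, Perth, Seoul, Lima, Vilnius, Kigali]
Visit Milan → queue [Perth, Seoul, Lima, Vilnius, Kigali]
Visit Perth → queue [Seoul, Lima, Vilnius, Kigali]
Visit Seoul; enqueue Kyoto → queue [Lima, Vilnius, Kigali, Kyoto]
Visit Lima; enqueue Tokyo → queue [Vilnius, Kigali, Kyoto, Tokyo]
Visit Vilnius; enqueue Bogota, Riga → queue [Kigali, Kyoto, Tokyo, Bogota, Riga]
Visit Kigali → queue [Kyoto, Tokyo, Bogota, Riga]
Visit Kyoto → queue [Tokyo, Bogota, Riga]
Visit Tokyo → queue [Bogota, Riga]
Visit Bogota → queue [Riga]
Visit Riga → queue []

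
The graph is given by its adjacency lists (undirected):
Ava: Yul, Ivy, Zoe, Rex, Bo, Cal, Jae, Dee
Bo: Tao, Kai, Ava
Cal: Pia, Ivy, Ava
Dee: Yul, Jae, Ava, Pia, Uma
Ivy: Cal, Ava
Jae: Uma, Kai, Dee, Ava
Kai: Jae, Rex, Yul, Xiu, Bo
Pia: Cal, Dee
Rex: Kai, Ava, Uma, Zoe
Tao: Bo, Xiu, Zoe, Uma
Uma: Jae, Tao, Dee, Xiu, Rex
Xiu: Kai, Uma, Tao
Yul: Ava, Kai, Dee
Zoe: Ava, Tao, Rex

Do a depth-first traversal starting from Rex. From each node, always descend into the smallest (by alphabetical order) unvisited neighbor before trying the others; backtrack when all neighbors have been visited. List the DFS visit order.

Rex Ava Bo Kai Jae Dee Pia Cal Ivy Uma Tao Xiu Zoe Yul

Visit Rex
Rex → Ava
Ava → Bo
Bo → Kai
Kai → Jae
Jae → Dee
Dee → Pia
Pia → Cal
Cal → Ivy
Dee → Uma
Uma → Tao
Tao → Xiu
Tao → Zoe
Dee → Yul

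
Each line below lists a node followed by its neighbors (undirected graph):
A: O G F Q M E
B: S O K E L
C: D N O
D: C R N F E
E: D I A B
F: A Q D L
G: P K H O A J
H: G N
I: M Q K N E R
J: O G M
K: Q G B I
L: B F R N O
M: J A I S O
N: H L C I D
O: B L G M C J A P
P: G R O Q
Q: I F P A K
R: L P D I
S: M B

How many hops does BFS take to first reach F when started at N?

Level 0: N
Level 1: C, D, H, I, L
Level 2: B, E, F, G, K, M, O, Q, R
Level 3: A, J, P, S
F first appears at level 2.

2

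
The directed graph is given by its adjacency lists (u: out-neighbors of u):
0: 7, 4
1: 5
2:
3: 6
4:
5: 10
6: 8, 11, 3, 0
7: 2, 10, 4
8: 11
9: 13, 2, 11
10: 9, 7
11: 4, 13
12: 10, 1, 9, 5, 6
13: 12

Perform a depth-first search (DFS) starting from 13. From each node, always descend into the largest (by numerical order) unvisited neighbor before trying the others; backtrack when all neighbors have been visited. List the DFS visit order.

13 12 10 9 11 4 2 7 6 8 3 0 5 1

Visit 13
13 → 12
12 → 10
10 → 9
9 → 11
11 → 4
9 → 2
10 → 7
12 → 6
6 → 8
6 → 3
6 → 0
12 → 5
12 → 1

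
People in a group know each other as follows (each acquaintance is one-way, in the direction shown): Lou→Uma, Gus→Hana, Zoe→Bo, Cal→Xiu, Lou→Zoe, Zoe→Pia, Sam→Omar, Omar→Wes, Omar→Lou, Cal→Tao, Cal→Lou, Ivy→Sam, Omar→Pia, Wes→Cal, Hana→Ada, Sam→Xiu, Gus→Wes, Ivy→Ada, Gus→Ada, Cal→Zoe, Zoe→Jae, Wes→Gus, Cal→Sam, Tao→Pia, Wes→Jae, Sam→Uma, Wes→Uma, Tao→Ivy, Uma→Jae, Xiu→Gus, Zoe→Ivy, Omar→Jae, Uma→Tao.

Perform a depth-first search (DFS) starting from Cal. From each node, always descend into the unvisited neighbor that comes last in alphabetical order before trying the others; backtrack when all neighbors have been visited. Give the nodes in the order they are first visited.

Visit Cal
Cal → Zoe
Zoe → Pia
Zoe → Jae
Zoe → Ivy
Ivy → Sam
Sam → Xiu
Xiu → Gus
Gus → Wes
Wes → Uma
Uma → Tao
Gus → Hana
Hana → Ada
Sam → Omar
Omar → Lou
Zoe → Bo

Cal Zoe Pia Jae Ivy Sam Xiu Gus Wes Uma Tao Hana Ada Omar Lou Bo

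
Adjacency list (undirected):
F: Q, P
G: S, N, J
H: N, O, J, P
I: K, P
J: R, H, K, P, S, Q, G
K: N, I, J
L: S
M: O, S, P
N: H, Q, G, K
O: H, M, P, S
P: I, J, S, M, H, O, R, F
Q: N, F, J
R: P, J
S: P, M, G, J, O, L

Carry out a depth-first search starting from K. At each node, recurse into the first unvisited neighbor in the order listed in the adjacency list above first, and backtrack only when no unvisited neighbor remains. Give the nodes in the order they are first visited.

K → N → H → O → M → S → P → I → J → R → Q → F → G → L

Visit K
K → N
N → H
H → O
O → M
M → S
S → P
P → I
P → J
J → R
J → Q
Q → F
J → G
S → L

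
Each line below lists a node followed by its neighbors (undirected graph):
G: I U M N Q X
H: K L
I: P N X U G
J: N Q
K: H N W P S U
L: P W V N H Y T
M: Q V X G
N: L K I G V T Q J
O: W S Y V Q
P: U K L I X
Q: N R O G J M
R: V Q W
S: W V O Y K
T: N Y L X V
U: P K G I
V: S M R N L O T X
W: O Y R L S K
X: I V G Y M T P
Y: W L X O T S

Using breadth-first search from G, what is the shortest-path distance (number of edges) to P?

2

Level 0: G
Level 1: I, M, N, Q, U, X
Level 2: J, K, L, O, P, R, T, V, Y
Level 3: H, S, W
P first appears at level 2.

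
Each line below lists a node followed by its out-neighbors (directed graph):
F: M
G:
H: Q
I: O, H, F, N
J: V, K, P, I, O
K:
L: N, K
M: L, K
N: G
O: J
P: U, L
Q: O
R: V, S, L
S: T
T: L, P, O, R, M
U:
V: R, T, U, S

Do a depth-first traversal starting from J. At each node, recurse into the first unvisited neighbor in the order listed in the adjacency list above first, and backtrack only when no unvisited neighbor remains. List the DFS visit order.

J → V → R → S → T → L → N → G → K → P → U → O → M → I → H → Q → F

Visit J
J → V
V → R
R → S
S → T
T → L
L → N
N → G
L → K
T → P
P → U
T → O
T → M
J → I
I → H
H → Q
I → F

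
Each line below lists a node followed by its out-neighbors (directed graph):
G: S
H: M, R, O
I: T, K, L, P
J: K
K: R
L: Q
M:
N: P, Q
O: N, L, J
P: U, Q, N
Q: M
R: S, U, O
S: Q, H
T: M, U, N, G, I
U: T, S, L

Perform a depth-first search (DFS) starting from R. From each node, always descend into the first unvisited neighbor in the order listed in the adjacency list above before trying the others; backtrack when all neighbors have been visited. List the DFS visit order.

R, S, Q, M, H, O, N, P, U, T, G, I, K, L, J

Visit R
R → S
S → Q
Q → M
S → H
H → O
O → N
N → P
P → U
U → T
T → G
T → I
I → K
I → L
O → J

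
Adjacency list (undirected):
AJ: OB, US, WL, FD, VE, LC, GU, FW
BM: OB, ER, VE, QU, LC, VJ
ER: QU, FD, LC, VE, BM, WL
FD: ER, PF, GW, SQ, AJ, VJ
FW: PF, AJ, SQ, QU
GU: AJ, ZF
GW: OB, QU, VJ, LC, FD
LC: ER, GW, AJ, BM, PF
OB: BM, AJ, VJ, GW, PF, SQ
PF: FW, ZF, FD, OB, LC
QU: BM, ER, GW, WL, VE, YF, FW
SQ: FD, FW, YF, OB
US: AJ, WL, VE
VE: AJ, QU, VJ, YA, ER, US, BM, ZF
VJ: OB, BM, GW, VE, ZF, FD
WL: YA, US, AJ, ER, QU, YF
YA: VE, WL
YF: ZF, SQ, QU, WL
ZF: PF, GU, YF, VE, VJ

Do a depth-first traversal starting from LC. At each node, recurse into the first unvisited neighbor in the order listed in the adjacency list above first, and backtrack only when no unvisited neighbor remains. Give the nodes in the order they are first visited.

Visit LC
LC → ER
ER → QU
QU → BM
BM → OB
OB → AJ
AJ → US
US → WL
WL → YA
YA → VE
VE → VJ
VJ → GW
GW → FD
FD → PF
PF → FW
FW → SQ
SQ → YF
YF → ZF
ZF → GU

LC, ER, QU, BM, OB, AJ, US, WL, YA, VE, VJ, GW, FD, PF, FW, SQ, YF, ZF, GU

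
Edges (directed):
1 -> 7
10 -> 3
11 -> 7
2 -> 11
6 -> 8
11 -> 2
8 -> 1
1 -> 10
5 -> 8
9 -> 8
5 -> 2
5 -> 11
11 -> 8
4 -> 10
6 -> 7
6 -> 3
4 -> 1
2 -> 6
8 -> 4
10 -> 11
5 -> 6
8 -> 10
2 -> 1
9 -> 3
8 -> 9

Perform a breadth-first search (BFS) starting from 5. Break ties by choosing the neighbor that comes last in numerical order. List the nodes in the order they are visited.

Visit 5; enqueue 11, 8, 6, 2 → queue [11, 8, 6, 2]
Visit 11; enqueue 7 → queue [8, 6, 2, 7]
Visit 8; enqueue 10, 9, 4, 1 → queue [6, 2, 7, 10, 9, 4, 1]
Visit 6; enqueue 3 → queue [2, 7, 10, 9, 4, 1, 3]
Visit 2 → queue [7, 10, 9, 4, 1, 3]
Visit 7 → queue [10, 9, 4, 1, 3]
Visit 10 → queue [9, 4, 1, 3]
Visit 9 → queue [4, 1, 3]
Visit 4 → queue [1, 3]
Visit 1 → queue [3]
Visit 3 → queue []

5 11 8 6 2 7 10 9 4 1 3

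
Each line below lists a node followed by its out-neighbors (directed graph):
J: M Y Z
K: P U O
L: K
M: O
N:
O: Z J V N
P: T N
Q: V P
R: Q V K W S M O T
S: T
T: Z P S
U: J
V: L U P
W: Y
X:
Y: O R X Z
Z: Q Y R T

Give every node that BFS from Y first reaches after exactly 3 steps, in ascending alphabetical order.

Level 0: Y
Level 1: O, R, X, Z
Level 2: J, K, M, N, Q, S, T, V, W
Level 3: L, P, U

L, P, U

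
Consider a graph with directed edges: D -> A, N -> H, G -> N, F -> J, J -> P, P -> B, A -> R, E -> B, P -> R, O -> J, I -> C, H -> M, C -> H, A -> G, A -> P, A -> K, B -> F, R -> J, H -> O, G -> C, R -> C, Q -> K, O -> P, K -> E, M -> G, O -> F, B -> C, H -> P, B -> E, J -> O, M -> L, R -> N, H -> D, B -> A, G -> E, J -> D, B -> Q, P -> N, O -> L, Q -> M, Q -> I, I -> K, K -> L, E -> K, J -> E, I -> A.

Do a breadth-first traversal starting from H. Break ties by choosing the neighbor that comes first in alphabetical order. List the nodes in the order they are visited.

H -> D -> M -> O -> P -> A -> G -> L -> F -> J -> B -> N -> R -> K -> C -> E -> Q -> I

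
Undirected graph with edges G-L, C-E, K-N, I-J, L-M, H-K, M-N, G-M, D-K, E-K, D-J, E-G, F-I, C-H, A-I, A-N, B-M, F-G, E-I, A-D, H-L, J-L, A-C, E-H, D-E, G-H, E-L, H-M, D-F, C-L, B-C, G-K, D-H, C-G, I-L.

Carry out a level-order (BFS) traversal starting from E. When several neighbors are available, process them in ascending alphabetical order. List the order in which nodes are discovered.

Visit E; enqueue C, D, G, H, I, K, L → queue [C, D, G, H, I, K, L]
Visit C; enqueue A, B → queue [D, G, H, I, K, L, A, B]
Visit D; enqueue F, J → queue [G, H, I, K, L, A, B, F, J]
Visit G; enqueue M → queue [H, I, K, L, A, B, F, J, M]
Visit H → queue [I, K, L, A, B, F, J, M]
Visit I → queue [K, L, A, B, F, J, M]
Visit K; enqueue N → queue [L, A, B, F, J, M, N]
Visit L → queue [A, B, F, J, M, N]
Visit A → queue [B, F, J, M, N]
Visit B → queue [F, J, M, N]
Visit F → queue [J, M, N]
Visit J → queue [M, N]
Visit M → queue [N]
Visit N → queue []

E C D G H I K L A B F J M N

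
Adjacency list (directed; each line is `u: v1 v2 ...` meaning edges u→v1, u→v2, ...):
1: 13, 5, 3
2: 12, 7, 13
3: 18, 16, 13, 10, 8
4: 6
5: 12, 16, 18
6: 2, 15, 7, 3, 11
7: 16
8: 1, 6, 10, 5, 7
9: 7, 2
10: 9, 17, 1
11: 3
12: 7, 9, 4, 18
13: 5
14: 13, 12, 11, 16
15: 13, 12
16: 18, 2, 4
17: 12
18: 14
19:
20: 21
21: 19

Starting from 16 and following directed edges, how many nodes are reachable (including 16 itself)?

BFS from 16 visits: 16, 18, 2, 4, 14, 12, 7, 13, 6, 11, 9, 5, 15, 3, 10, 8, 17, 1
Reachable nodes: 18 of 21 total.

18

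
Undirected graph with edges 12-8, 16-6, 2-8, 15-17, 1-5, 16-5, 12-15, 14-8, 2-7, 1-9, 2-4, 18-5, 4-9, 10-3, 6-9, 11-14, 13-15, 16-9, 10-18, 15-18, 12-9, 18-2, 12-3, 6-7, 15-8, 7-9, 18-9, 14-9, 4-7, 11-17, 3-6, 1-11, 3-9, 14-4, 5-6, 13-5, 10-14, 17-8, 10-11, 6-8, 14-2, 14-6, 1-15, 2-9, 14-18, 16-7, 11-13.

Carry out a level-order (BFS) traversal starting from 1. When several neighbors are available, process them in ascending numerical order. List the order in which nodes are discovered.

Visit 1; enqueue 5, 9, 11, 15 → queue [5, 9, 11, 15]
Visit 5; enqueue 6, 13, 16, 18 → queue [9, 11, 15, 6, 13, 16, 18]
Visit 9; enqueue 2, 3, 4, 7, 12, 14 → queue [11, 15, 6, 13, 16, 18, 2, 3, 4, 7, 12, 14]
Visit 11; enqueue 10, 17 → queue [15, 6, 13, 16, 18, 2, 3, 4, 7, 12, 14, 10, 17]
Visit 15; enqueue 8 → queue [6, 13, 16, 18, 2, 3, 4, 7, 12, 14, 10, 17, 8]
Visit 6 → queue [13, 16, 18, 2, 3, 4, 7, 12, 14, 10, 17, 8]
Visit 13 → queue [16, 18, 2, 3, 4, 7, 12, 14, 10, 17, 8]
Visit 16 → queue [18, 2, 3, 4, 7, 12, 14, 10, 17, 8]
Visit 18 → queue [2, 3, 4, 7, 12, 14, 10, 17, 8]
Visit 2 → queue [3, 4, 7, 12, 14, 10, 17, 8]
Visit 3 → queue [4, 7, 12, 14, 10, 17, 8]
Visit 4 → queue [7, 12, 14, 10, 17, 8]
Visit 7 → queue [12, 14, 10, 17, 8]
Visit 12 → queue [14, 10, 17, 8]
Visit 14 → queue [10, 17, 8]
Visit 10 → queue [17, 8]
Visit 17 → queue [8]
Visit 8 → queue []

1, 5, 9, 11, 15, 6, 13, 16, 18, 2, 3, 4, 7, 12, 14, 10, 17, 8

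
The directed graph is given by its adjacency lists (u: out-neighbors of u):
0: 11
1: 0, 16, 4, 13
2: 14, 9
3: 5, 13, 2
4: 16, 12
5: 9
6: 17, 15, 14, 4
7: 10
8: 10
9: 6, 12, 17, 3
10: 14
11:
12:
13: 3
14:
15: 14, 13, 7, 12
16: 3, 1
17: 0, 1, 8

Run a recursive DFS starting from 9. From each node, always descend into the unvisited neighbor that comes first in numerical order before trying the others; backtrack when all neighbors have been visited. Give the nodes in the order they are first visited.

9 → 3 → 2 → 14 → 5 → 13 → 6 → 4 → 12 → 16 → 1 → 0 → 11 → 15 → 7 → 10 → 17 → 8

Visit 9
9 → 3
3 → 2
2 → 14
3 → 5
3 → 13
9 → 6
6 → 4
4 → 12
4 → 16
16 → 1
1 → 0
0 → 11
6 → 15
15 → 7
7 → 10
6 → 17
17 → 8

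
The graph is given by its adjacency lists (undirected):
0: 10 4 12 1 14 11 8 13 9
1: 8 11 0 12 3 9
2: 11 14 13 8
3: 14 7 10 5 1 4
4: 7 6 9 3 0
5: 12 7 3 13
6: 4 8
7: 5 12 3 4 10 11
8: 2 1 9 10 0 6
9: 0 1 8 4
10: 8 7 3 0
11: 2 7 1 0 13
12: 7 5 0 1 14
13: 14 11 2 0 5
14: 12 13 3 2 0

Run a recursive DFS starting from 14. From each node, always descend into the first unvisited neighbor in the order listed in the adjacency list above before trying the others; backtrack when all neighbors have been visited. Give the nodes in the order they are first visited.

14 12 7 5 3 10 8 2 11 1 0 4 6 9 13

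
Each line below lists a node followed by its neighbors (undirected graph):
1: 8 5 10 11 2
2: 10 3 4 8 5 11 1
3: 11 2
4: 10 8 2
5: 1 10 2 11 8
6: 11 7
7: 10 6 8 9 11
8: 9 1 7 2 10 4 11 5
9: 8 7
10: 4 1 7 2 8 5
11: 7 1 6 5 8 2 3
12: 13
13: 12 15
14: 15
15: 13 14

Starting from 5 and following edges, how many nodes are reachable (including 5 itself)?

BFS from 5 visits: 5, 1, 10, 2, 11, 8, 4, 7, 3, 6, 9
Reachable nodes: 11 of 15 total.

11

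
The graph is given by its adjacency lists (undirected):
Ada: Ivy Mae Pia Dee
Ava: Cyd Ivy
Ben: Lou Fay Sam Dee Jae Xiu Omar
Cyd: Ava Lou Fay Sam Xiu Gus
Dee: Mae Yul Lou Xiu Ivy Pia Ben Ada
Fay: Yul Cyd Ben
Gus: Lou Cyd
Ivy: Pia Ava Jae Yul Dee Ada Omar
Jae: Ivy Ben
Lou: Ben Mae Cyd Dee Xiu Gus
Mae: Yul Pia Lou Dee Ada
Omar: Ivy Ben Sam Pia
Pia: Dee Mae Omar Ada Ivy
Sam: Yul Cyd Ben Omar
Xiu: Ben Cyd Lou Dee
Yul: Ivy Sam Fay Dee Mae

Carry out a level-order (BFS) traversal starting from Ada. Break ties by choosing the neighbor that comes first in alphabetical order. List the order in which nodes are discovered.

Visit Ada; enqueue Dee, Ivy, Mae, Pia → queue [Dee, Ivy, Mae, Pia]
Visit Dee; enqueue Ben, Lou, Xiu, Yul → queue [Ivy, Mae, Pia, Ben, Lou, Xiu, Yul]
Visit Ivy; enqueue Ava, Jae, Omar → queue [Mae, Pia, Ben, Lou, Xiu, Yul, Ava, Jae, Omar]
Visit Mae → queue [Pia, Ben, Lou, Xiu, Yul, Ava, Jae, Omar]
Visit Pia → queue [Ben, Lou, Xiu, Yul, Ava, Jae, Omar]
Visit Ben; enqueue Fay, Sam → queue [Lou, Xiu, Yul, Ava, Jae, Omar, Fay, Sam]
Visit Lou; enqueue Cyd, Gus → queue [Xiu, Yul, Ava, Jae, Omar, Fay, Sam, Cyd, Gus]
Visit Xiu → queue [Yul, Ava, Jae, Omar, Fay, Sam, Cyd, Gus]
Visit Yul → queue [Ava, Jae, Omar, Fay, Sam, Cyd, Gus]
Visit Ava → queue [Jae, Omar, Fay, Sam, Cyd, Gus]
Visit Jae → queue [Omar, Fay, Sam, Cyd, Gus]
Visit Omar → queue [Fay, Sam, Cyd, Gus]
Visit Fay → queue [Sam, Cyd, Gus]
Visit Sam → queue [Cyd, Gus]
Visit Cyd → queue [Gus]
Visit Gus → queue []

Ada Dee Ivy Mae Pia Ben Lou Xiu Yul Ava Jae Omar Fay Sam Cyd Gus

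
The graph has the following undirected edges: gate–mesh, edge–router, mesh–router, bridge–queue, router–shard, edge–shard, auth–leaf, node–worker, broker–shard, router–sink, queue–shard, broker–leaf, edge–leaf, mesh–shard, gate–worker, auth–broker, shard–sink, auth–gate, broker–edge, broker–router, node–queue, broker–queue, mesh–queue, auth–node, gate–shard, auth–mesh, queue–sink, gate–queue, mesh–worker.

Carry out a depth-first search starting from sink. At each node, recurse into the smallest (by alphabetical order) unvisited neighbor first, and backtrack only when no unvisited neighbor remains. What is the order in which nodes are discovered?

sink, queue, bridge, broker, auth, gate, mesh, router, edge, leaf, shard, worker, node

Visit sink
sink → queue
queue → bridge
queue → broker
broker → auth
auth → gate
gate → mesh
mesh → router
router → edge
edge → leaf
edge → shard
mesh → worker
worker → node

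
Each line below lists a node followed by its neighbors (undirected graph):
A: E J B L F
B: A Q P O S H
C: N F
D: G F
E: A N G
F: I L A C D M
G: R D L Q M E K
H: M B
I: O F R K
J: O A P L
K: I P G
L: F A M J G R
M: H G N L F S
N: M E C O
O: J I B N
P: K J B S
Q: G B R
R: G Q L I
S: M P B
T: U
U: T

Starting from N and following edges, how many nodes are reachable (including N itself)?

19

BFS from N visits: N, C, E, M, O, F, A, G, H, L, S, B, I, J, D, K, Q, R, P
Reachable nodes: 19 of 21 total.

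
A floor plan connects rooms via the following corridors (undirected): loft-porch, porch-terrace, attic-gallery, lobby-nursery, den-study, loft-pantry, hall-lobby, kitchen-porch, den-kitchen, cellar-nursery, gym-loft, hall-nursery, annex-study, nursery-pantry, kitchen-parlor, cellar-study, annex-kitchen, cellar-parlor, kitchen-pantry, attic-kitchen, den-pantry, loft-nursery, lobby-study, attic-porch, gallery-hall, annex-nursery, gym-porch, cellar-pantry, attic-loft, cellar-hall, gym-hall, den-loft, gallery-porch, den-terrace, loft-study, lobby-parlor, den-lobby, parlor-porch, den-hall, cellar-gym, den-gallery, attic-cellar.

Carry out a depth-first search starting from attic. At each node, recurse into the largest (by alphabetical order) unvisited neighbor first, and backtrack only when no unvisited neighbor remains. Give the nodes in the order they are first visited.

attic -> porch -> terrace -> den -> study -> loft -> pantry -> nursery -> lobby -> parlor -> kitchen -> annex -> cellar -> hall -> gym -> gallery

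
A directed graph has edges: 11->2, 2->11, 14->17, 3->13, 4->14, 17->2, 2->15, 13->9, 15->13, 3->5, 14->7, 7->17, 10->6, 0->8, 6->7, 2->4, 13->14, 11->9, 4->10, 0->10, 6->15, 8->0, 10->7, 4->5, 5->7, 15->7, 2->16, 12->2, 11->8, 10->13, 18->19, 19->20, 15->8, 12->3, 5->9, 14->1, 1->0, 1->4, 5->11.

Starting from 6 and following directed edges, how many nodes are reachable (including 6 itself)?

16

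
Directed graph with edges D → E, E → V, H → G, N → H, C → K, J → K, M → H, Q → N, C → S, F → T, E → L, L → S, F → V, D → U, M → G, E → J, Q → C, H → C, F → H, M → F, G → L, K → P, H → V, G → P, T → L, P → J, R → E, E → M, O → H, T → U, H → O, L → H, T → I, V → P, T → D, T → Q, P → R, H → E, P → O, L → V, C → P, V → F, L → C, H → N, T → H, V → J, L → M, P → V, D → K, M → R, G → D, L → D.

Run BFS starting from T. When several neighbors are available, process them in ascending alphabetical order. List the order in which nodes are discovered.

T -> D -> H -> I -> L -> Q -> U -> E -> K -> C -> G -> N -> O -> V -> M -> S -> J -> P -> F -> R

Visit T; enqueue D, H, I, L, Q, U → queue [D, H, I, L, Q, U]
Visit D; enqueue E, K → queue [H, I, L, Q, U, E, K]
Visit H; enqueue C, G, N, O, V → queue [I, L, Q, U, E, K, C, G, N, O, V]
Visit I → queue [L, Q, U, E, K, C, G, N, O, V]
Visit L; enqueue M, S → queue [Q, U, E, K, C, G, N, O, V, M, S]
Visit Q → queue [U, E, K, C, G, N, O, V, M, S]
Visit U → queue [E, K, C, G, N, O, V, M, S]
Visit E; enqueue J → queue [K, C, G, N, O, V, M, S, J]
Visit K; enqueue P → queue [C, G, N, O, V, M, S, J, P]
Visit C → queue [G, N, O, V, M, S, J, P]
Visit G → queue [N, O, V, M, S, J, P]
Visit N → queue [O, V, M, S, J, P]
Visit O → queue [V, M, S, J, P]
Visit V; enqueue F → queue [M, S, J, P, F]
Visit M; enqueue R → queue [S, J, P, F, R]
Visit S → queue [J, P, F, R]
Visit J → queue [P, F, R]
Visit P → queue [F, R]
Visit F → queue [R]
Visit R → queue []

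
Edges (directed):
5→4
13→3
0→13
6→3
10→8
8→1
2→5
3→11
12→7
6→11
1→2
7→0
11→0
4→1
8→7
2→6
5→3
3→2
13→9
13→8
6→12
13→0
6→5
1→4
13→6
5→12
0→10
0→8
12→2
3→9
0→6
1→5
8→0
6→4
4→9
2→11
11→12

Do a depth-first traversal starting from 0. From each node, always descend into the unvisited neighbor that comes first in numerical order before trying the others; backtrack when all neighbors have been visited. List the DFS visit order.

0, 6, 3, 2, 5, 4, 1, 9, 12, 7, 11, 8, 10, 13

Visit 0
0 → 6
6 → 3
3 → 2
2 → 5
5 → 4
4 → 1
4 → 9
5 → 12
12 → 7
2 → 11
0 → 8
0 → 10
0 → 13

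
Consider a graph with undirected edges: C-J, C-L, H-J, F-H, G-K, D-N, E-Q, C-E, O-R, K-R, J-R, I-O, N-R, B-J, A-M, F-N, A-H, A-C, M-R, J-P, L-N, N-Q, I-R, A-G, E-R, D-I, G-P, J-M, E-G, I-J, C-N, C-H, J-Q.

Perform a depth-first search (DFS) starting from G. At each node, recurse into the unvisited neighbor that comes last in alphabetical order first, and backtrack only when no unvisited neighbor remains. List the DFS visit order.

G, P, J, R, O, I, D, N, Q, E, C, L, H, F, A, M, K, B

Visit G
G → P
P → J
J → R
R → O
O → I
I → D
D → N
N → Q
Q → E
E → C
C → L
C → H
H → F
H → A
A → M
R → K
J → B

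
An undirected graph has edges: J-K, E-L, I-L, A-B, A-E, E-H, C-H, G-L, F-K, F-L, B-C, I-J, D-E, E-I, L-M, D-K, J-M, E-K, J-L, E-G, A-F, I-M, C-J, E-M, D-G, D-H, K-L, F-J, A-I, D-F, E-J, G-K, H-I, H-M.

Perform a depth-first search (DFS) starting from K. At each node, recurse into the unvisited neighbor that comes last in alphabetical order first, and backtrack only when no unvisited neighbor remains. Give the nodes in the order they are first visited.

Visit K
K → L
L → M
M → J
J → I
I → H
H → E
E → G
G → D
D → F
F → A
A → B
B → C

K → L → M → J → I → H → E → G → D → F → A → B → C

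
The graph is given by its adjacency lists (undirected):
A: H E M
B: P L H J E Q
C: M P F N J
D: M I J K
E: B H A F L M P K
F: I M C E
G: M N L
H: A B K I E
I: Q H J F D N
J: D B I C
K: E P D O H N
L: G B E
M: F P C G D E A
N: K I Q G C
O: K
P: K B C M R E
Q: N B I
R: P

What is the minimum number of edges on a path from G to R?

3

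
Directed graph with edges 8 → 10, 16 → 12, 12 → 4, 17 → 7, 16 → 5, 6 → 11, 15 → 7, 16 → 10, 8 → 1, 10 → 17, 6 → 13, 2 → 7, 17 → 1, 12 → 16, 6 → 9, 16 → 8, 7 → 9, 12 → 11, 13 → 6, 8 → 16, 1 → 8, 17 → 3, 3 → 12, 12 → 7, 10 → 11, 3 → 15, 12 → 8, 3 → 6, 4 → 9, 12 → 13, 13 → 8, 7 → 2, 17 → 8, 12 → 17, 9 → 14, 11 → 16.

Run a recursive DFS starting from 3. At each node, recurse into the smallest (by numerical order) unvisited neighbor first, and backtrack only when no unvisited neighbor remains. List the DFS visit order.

Visit 3
3 → 6
6 → 9
9 → 14
6 → 11
11 → 16
16 → 5
16 → 8
8 → 1
8 → 10
10 → 17
17 → 7
7 → 2
16 → 12
12 → 4
12 → 13
3 → 15

3 6 9 14 11 16 5 8 1 10 17 7 2 12 4 13 15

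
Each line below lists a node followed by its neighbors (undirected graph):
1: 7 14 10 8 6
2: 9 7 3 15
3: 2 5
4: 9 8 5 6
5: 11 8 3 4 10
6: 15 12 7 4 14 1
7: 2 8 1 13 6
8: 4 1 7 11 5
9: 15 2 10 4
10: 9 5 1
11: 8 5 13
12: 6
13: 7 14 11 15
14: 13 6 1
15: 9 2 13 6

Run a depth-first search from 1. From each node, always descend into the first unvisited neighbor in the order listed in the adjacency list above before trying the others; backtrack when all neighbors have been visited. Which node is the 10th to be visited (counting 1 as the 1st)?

4

Visit 1
1 → 7
7 → 2
2 → 9
9 → 15
15 → 13
13 → 14
14 → 6
6 → 12
6 → 4
4 → 8
8 → 11
11 → 5
5 → 3
5 → 10

Visit order: 1, 7, 2, 9, 15, 13, 14, 6, 12, 4, 8, 11, 5, 3, 10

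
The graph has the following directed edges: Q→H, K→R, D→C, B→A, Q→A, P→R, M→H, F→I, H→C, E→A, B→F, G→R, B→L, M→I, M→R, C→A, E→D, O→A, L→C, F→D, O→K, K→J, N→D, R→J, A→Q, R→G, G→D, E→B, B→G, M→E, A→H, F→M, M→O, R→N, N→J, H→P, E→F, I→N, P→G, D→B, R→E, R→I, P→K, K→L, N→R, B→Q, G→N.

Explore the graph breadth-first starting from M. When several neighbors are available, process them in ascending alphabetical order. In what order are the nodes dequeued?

Visit M; enqueue E, H, I, O, R → queue [E, H, I, O, R]
Visit E; enqueue A, B, D, F → queue [H, I, O, R, A, B, D, F]
Visit H; enqueue C, P → queue [I, O, R, A, B, D, F, C, P]
Visit I; enqueue N → queue [O, R, A, B, D, F, C, P, N]
Visit O; enqueue K → queue [R, A, B, D, F, C, P, N, K]
Visit R; enqueue G, J → queue [A, B, D, F, C, P, N, K, G, J]
Visit A; enqueue Q → queue [B, D, F, C, P, N, K, G, J, Q]
Visit B; enqueue L → queue [D, F, C, P, N, K, G, J, Q, L]
Visit D → queue [F, C, P, N, K, G, J, Q, L]
Visit F → queue [C, P, N, K, G, J, Q, L]
Visit C → queue [P, N, K, G, J, Q, L]
Visit P → queue [N, K, G, J, Q, L]
Visit N → queue [K, G, J, Q, L]
Visit K → queue [G, J, Q, L]
Visit G → queue [J, Q, L]
Visit J → queue [Q, L]
Visit Q → queue [L]
Visit L → queue []

M → E → H → I → O → R → A → B → D → F → C → P → N → K → G → J → Q → L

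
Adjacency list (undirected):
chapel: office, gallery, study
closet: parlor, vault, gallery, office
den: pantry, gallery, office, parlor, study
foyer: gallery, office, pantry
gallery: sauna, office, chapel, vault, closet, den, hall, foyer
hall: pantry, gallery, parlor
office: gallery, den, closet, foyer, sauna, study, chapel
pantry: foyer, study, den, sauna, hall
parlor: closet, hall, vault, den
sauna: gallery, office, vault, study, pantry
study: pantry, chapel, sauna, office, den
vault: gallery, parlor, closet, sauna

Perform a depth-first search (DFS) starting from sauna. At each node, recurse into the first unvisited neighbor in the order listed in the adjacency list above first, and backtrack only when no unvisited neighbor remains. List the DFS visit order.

sauna, gallery, office, den, pantry, foyer, study, chapel, hall, parlor, closet, vault

Visit sauna
sauna → gallery
gallery → office
office → den
den → pantry
pantry → foyer
pantry → study
study → chapel
pantry → hall
hall → parlor
parlor → closet
closet → vault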